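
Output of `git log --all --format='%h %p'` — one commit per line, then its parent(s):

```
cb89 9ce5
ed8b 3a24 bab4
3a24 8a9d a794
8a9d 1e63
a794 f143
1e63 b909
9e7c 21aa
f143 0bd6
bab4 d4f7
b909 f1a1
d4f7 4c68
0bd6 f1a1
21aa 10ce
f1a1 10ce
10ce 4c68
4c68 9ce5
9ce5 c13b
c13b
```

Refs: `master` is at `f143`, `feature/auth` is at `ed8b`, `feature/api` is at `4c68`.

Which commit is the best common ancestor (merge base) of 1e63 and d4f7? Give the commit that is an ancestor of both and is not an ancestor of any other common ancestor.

4c68

Ancestors of 1e63: {10ce, 1e63, 4c68, 9ce5, b909, c13b, f1a1}.
Ancestors of d4f7: {4c68, 9ce5, c13b, d4f7}.
Common ancestors: {4c68, 9ce5, c13b}.
Among these, 4c68 is not an ancestor of any other common ancestor — it is the merge base.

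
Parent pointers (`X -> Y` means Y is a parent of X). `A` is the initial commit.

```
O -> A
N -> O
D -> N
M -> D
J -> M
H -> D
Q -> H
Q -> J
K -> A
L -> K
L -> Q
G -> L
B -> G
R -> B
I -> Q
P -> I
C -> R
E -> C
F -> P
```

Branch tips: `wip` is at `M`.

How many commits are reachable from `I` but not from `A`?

Reachable from I: {A, D, H, I, J, M, N, O, Q}.
Reachable from A: {A}.
In I's history but not A's: {D, H, I, J, M, N, O, Q} — 8 commits.

8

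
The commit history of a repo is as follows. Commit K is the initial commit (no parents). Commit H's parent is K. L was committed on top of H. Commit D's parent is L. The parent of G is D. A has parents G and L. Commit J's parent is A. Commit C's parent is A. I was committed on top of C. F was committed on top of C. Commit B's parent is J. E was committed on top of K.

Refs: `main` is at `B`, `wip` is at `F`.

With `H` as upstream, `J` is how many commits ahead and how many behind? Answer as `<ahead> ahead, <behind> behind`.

Reachable from J: {A, D, G, H, J, K, L}.
Reachable from H: {H, K}.
Only in J's history (ahead): {A, D, G, J, L} — 5.
Only in H's history (behind): {} — 0.

5 ahead, 0 behind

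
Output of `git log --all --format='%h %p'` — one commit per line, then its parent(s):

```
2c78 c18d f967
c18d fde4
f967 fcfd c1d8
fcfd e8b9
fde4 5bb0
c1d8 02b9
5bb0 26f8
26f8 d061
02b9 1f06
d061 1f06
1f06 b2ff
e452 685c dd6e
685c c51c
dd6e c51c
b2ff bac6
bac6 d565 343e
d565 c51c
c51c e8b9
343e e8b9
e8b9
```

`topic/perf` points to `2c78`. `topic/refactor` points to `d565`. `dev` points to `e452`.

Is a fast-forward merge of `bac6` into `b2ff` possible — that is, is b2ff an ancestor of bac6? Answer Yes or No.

A fast-forward from b2ff to bac6 is possible iff b2ff is an ancestor of bac6.
Ancestors of bac6: {343e, bac6, c51c, d565, e8b9}.
b2ff is not among them, so fast-forward is not possible.

No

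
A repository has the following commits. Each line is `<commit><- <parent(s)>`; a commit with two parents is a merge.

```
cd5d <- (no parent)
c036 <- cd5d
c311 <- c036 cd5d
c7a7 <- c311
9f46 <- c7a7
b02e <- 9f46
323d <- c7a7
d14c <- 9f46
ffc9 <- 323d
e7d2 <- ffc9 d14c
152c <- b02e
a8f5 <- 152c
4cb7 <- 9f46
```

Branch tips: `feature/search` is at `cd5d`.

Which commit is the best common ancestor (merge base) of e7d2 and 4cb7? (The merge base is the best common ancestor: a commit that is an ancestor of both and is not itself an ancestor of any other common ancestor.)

9f46

Ancestors of e7d2: {323d, 9f46, c036, c311, c7a7, cd5d, d14c, e7d2, ffc9}.
Ancestors of 4cb7: {4cb7, 9f46, c036, c311, c7a7, cd5d}.
Common ancestors: {9f46, c036, c311, c7a7, cd5d}.
Among these, 9f46 is not an ancestor of any other common ancestor — it is the merge base.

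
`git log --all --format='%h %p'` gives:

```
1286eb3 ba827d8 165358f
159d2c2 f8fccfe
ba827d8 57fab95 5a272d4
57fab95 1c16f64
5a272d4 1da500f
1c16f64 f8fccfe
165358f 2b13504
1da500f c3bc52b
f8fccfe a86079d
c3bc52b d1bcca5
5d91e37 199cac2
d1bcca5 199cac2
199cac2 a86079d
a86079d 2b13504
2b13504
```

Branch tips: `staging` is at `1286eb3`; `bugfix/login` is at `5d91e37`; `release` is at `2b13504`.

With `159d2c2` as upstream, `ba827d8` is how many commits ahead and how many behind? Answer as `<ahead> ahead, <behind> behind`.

8 ahead, 1 behind

Reachable from ba827d8: {199cac2, 1c16f64, 1da500f, 2b13504, 57fab95, 5a272d4, a86079d, ba827d8, c3bc52b, d1bcca5, f8fccfe}.
Reachable from 159d2c2: {159d2c2, 2b13504, a86079d, f8fccfe}.
Only in ba827d8's history (ahead): {199cac2, 1c16f64, 1da500f, 57fab95, 5a272d4, ba827d8, c3bc52b, d1bcca5} — 8.
Only in 159d2c2's history (behind): {159d2c2} — 1.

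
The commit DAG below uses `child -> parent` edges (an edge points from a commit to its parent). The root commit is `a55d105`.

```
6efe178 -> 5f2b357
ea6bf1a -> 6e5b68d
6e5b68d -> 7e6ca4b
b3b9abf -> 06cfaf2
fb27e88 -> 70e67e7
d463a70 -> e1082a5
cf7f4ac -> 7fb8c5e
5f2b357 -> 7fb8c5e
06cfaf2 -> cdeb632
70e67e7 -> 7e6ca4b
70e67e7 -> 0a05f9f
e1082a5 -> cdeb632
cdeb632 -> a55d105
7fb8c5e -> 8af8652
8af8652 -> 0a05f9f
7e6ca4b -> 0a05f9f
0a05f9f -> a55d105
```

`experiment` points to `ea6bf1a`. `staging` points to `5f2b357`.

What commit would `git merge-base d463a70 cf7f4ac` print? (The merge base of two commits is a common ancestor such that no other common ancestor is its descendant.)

Ancestors of d463a70: {a55d105, cdeb632, d463a70, e1082a5}.
Ancestors of cf7f4ac: {0a05f9f, 7fb8c5e, 8af8652, a55d105, cf7f4ac}.
Common ancestors: {a55d105}.
The only common ancestor is a55d105, so it is the merge base.

a55d105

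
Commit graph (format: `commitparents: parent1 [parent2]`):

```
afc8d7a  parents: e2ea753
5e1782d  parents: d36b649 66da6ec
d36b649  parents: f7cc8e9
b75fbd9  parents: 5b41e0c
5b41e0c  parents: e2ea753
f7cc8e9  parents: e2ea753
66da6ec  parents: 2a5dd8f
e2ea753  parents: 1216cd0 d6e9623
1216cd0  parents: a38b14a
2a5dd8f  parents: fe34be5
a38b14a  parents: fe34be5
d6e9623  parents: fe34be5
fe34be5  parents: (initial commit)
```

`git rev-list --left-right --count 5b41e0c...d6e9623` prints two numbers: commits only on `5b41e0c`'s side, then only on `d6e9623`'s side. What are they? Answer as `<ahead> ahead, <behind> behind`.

4 ahead, 0 behind

Reachable from 5b41e0c: {1216cd0, 5b41e0c, a38b14a, d6e9623, e2ea753, fe34be5}.
Reachable from d6e9623: {d6e9623, fe34be5}.
Only in 5b41e0c's history (ahead): {1216cd0, 5b41e0c, a38b14a, e2ea753} — 4.
Only in d6e9623's history (behind): {} — 0.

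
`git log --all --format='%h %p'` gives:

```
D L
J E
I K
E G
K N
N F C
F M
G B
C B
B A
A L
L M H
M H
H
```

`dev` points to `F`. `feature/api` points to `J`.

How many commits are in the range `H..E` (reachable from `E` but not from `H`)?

6

Reachable from E: {A, B, E, G, H, L, M}.
Reachable from H: {H}.
In E's history but not H's: {A, B, E, G, L, M} — 6 commits.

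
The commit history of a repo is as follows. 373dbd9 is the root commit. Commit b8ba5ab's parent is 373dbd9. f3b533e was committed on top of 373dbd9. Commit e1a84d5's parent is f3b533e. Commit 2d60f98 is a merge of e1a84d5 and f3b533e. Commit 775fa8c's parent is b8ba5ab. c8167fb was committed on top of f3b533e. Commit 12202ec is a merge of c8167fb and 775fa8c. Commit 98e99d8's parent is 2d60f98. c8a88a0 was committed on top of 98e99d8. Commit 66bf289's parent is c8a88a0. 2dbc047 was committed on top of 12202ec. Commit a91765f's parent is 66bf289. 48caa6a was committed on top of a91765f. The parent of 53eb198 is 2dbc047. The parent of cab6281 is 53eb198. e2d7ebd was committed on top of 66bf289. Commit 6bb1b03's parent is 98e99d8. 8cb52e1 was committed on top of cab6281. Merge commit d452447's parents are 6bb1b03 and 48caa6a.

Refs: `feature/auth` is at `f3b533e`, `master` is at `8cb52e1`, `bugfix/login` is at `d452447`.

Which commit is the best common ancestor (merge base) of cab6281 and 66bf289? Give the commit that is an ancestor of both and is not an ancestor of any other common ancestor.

Ancestors of cab6281: {12202ec, 2dbc047, 373dbd9, 53eb198, 775fa8c, b8ba5ab, c8167fb, cab6281, f3b533e}.
Ancestors of 66bf289: {2d60f98, 373dbd9, 66bf289, 98e99d8, c8a88a0, e1a84d5, f3b533e}.
Common ancestors: {373dbd9, f3b533e}.
Among these, f3b533e is not an ancestor of any other common ancestor — it is the merge base.

f3b533e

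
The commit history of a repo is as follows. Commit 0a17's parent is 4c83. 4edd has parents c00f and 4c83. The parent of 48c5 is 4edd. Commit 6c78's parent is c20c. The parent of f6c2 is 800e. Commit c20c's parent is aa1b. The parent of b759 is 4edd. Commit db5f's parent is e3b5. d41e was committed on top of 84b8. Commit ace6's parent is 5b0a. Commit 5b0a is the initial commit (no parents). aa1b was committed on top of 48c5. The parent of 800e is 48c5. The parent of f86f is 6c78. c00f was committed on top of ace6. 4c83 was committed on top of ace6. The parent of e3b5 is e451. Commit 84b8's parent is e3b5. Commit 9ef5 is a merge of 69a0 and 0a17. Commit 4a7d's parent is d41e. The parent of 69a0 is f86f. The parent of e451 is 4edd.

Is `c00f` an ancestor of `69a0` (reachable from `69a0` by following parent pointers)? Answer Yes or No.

Yes

Ancestors of 69a0 (commits reachable by following parents): {48c5, 4c83, 4edd, 5b0a, 69a0, 6c78, aa1b, ace6, c00f, c20c, f86f}.
c00f is in that set, so it is an ancestor of 69a0.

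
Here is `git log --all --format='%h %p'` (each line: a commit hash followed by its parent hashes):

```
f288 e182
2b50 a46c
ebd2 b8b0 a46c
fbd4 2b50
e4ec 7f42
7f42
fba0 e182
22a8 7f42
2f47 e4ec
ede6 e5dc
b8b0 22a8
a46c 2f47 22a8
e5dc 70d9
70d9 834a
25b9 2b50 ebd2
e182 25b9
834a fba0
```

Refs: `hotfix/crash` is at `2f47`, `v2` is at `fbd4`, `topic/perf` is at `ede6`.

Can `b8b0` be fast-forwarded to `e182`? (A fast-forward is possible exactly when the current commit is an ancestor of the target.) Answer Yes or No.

A fast-forward from b8b0 to e182 is possible iff b8b0 is an ancestor of e182.
Ancestors of e182: {22a8, 25b9, 2b50, 2f47, 7f42, a46c, b8b0, e182, e4ec, ebd2}.
b8b0 is among them, so fast-forward is possible.

Yes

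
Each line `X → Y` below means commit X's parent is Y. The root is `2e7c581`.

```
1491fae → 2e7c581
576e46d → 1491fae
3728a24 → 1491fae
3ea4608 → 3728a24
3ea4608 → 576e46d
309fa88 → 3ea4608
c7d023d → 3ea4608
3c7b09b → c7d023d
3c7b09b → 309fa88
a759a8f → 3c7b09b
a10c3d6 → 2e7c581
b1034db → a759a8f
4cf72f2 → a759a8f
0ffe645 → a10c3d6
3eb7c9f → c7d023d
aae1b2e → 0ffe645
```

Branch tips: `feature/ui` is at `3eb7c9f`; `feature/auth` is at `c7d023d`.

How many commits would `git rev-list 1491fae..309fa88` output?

4

Reachable from 309fa88: {1491fae, 2e7c581, 309fa88, 3728a24, 3ea4608, 576e46d}.
Reachable from 1491fae: {1491fae, 2e7c581}.
In 309fa88's history but not 1491fae's: {309fa88, 3728a24, 3ea4608, 576e46d} — 4 commits.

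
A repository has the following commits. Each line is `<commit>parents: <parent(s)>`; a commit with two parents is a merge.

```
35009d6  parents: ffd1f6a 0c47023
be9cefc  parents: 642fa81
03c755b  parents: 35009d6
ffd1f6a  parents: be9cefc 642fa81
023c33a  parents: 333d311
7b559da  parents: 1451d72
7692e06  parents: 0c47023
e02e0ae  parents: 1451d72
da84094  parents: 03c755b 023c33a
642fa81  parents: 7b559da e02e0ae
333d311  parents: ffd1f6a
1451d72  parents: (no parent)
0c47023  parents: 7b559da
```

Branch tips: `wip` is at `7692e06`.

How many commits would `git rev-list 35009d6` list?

Walking parent pointers from 35009d6: reachable set = {0c47023, 1451d72, 35009d6, 642fa81, 7b559da, be9cefc, e02e0ae, ffd1f6a}.
That is 8 commits.

8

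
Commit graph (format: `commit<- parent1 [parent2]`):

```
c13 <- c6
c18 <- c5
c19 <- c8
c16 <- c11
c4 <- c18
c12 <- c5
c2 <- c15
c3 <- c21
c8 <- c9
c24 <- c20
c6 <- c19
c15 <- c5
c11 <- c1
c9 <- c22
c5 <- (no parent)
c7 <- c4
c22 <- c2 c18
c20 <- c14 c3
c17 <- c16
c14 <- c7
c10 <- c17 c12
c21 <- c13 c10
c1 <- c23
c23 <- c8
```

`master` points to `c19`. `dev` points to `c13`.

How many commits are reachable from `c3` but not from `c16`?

8

Reachable from c3: {c1, c10, c11, c12, c13, c15, c16, c17, c18, c19, c2, c21, c22, c23, c3, c5, c6, c8, c9}.
Reachable from c16: {c1, c11, c15, c16, c18, c2, c22, c23, c5, c8, c9}.
In c3's history but not c16's: {c10, c12, c13, c17, c19, c21, c3, c6} — 8 commits.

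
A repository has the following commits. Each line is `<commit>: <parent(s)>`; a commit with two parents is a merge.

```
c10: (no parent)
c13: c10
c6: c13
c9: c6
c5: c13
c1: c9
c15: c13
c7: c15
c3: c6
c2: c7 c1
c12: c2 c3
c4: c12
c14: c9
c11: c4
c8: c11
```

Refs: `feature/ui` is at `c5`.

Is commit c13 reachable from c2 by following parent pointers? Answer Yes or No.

Yes

Ancestors of c2 (commits reachable by following parents): {c1, c10, c13, c15, c2, c6, c7, c9}.
c13 is in that set, so it is an ancestor of c2.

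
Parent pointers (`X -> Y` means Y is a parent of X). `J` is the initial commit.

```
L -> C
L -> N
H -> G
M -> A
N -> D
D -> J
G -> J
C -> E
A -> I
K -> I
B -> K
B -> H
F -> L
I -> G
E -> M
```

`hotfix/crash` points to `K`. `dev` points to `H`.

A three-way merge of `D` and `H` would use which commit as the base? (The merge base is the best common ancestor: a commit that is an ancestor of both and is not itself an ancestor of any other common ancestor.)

J

Ancestors of D: {D, J}.
Ancestors of H: {G, H, J}.
Common ancestors: {J}.
The only common ancestor is J, so it is the merge base.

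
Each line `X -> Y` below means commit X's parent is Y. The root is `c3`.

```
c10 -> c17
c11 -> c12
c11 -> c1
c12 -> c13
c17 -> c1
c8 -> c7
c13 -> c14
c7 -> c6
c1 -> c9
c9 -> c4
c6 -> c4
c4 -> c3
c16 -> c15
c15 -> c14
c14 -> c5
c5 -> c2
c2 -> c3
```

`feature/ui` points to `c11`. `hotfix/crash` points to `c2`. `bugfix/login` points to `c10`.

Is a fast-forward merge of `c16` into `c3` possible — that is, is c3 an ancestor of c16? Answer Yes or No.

A fast-forward from c3 to c16 is possible iff c3 is an ancestor of c16.
Ancestors of c16: {c14, c15, c16, c2, c3, c5}.
c3 is among them, so fast-forward is possible.

Yes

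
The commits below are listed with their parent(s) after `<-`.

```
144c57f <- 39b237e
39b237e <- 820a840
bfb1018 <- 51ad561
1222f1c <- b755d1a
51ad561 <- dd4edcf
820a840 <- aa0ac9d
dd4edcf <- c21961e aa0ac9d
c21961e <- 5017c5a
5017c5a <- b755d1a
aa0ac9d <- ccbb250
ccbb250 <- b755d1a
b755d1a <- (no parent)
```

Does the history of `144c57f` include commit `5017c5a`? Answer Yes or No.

Ancestors of 144c57f: {144c57f, 39b237e, 820a840, aa0ac9d, b755d1a, ccbb250}.
5017c5a is not in that set, so it is not an ancestor of 144c57f.

No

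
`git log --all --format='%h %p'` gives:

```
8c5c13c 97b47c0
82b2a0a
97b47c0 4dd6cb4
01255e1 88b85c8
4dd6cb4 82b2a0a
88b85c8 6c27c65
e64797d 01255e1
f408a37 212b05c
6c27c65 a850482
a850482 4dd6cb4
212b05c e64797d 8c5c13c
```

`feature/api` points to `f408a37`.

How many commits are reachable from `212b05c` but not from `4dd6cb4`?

Reachable from 212b05c: {01255e1, 212b05c, 4dd6cb4, 6c27c65, 82b2a0a, 88b85c8, 8c5c13c, 97b47c0, a850482, e64797d}.
Reachable from 4dd6cb4: {4dd6cb4, 82b2a0a}.
In 212b05c's history but not 4dd6cb4's: {01255e1, 212b05c, 6c27c65, 88b85c8, 8c5c13c, 97b47c0, a850482, e64797d} — 8 commits.

8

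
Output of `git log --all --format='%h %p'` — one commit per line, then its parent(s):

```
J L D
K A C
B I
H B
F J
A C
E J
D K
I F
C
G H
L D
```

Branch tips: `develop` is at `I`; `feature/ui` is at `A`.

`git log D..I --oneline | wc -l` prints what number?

4

Reachable from I: {A, C, D, F, I, J, K, L}.
Reachable from D: {A, C, D, K}.
In I's history but not D's: {F, I, J, L} — 4 commits.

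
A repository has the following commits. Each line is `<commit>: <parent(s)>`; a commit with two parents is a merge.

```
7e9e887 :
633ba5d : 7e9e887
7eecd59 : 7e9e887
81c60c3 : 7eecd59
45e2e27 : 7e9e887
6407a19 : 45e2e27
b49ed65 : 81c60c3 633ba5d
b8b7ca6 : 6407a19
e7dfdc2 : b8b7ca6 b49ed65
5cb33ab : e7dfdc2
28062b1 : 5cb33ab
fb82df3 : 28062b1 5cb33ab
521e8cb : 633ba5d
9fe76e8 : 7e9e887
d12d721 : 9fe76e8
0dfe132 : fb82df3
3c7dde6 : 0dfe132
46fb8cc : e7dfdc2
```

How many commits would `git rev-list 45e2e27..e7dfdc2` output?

Reachable from e7dfdc2: {45e2e27, 633ba5d, 6407a19, 7e9e887, 7eecd59, 81c60c3, b49ed65, b8b7ca6, e7dfdc2}.
Reachable from 45e2e27: {45e2e27, 7e9e887}.
In e7dfdc2's history but not 45e2e27's: {633ba5d, 6407a19, 7eecd59, 81c60c3, b49ed65, b8b7ca6, e7dfdc2} — 7 commits.

7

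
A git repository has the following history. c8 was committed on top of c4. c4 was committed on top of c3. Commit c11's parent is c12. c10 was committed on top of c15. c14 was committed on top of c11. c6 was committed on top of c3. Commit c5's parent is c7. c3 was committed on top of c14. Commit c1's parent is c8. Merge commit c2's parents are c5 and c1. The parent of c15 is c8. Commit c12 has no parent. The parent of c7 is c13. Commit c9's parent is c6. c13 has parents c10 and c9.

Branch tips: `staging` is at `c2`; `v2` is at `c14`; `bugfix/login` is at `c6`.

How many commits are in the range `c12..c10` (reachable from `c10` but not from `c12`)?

7

Reachable from c10: {c10, c11, c12, c14, c15, c3, c4, c8}.
Reachable from c12: {c12}.
In c10's history but not c12's: {c10, c11, c14, c15, c3, c4, c8} — 7 commits.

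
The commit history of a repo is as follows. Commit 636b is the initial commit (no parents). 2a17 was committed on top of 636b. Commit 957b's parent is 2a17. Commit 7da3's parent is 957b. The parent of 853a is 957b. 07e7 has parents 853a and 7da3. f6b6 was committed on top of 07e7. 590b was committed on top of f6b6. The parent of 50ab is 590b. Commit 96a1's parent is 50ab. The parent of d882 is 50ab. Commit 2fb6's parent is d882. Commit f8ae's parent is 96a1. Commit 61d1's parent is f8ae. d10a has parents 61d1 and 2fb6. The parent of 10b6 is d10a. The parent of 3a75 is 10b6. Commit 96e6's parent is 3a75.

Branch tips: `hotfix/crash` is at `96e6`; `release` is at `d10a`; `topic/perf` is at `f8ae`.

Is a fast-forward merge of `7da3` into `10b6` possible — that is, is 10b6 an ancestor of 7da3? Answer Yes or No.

A fast-forward from 10b6 to 7da3 is possible iff 10b6 is an ancestor of 7da3.
Ancestors of 7da3: {2a17, 636b, 7da3, 957b}.
10b6 is not among them, so fast-forward is not possible.

No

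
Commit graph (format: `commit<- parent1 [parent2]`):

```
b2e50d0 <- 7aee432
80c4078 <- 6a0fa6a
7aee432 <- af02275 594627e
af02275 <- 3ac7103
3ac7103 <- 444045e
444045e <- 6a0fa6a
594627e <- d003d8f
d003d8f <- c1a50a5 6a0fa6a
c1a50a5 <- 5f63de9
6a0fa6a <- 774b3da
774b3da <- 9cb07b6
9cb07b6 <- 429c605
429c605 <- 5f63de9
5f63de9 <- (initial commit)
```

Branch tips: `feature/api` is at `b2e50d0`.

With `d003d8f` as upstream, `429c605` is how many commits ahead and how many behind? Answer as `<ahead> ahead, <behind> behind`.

Reachable from 429c605: {429c605, 5f63de9}.
Reachable from d003d8f: {429c605, 5f63de9, 6a0fa6a, 774b3da, 9cb07b6, c1a50a5, d003d8f}.
Only in 429c605's history (ahead): {} — 0.
Only in d003d8f's history (behind): {6a0fa6a, 774b3da, 9cb07b6, c1a50a5, d003d8f} — 5.

0 ahead, 5 behind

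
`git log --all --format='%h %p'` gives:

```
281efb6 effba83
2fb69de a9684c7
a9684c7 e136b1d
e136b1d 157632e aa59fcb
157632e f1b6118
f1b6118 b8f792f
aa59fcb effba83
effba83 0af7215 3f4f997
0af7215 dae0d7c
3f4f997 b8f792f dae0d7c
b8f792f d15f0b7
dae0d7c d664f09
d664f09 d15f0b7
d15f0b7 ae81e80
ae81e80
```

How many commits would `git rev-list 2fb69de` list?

14

Walking parent pointers from 2fb69de: reachable set = {0af7215, 157632e, 2fb69de, 3f4f997, a9684c7, aa59fcb, ae81e80, b8f792f, d15f0b7, d664f09, dae0d7c, e136b1d, effba83, f1b6118}.
That is 14 commits.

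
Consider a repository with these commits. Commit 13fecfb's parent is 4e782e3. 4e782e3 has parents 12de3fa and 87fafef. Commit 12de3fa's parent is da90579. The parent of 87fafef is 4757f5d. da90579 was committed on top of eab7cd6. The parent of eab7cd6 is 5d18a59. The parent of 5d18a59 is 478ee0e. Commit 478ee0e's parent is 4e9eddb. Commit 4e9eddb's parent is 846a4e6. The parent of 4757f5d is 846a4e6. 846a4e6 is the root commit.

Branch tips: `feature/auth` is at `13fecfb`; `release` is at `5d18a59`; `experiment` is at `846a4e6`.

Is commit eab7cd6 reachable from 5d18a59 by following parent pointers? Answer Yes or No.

No

Ancestors of 5d18a59: {478ee0e, 4e9eddb, 5d18a59, 846a4e6}.
eab7cd6 is not in that set, so it is not an ancestor of 5d18a59.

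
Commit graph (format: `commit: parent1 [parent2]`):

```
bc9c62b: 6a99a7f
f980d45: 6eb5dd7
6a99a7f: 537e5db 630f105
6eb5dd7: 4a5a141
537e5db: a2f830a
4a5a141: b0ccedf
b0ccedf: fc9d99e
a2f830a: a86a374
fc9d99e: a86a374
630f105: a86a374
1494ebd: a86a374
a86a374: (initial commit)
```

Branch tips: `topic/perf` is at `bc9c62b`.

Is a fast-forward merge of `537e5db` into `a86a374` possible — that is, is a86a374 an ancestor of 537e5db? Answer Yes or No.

Yes

A fast-forward from a86a374 to 537e5db is possible iff a86a374 is an ancestor of 537e5db.
Ancestors of 537e5db: {537e5db, a2f830a, a86a374}.
a86a374 is among them, so fast-forward is possible.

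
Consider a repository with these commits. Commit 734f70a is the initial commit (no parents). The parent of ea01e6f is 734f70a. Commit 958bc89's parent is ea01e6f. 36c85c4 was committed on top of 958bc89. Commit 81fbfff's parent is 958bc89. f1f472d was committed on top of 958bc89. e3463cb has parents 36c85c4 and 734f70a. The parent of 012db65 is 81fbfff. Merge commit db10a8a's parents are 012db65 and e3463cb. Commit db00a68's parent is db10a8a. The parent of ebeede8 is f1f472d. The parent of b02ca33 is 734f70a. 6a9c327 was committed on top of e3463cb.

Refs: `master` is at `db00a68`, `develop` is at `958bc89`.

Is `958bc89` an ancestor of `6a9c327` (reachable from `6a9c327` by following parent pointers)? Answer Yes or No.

Ancestors of 6a9c327 (commits reachable by following parents): {36c85c4, 6a9c327, 734f70a, 958bc89, e3463cb, ea01e6f}.
958bc89 is in that set, so it is an ancestor of 6a9c327.

Yes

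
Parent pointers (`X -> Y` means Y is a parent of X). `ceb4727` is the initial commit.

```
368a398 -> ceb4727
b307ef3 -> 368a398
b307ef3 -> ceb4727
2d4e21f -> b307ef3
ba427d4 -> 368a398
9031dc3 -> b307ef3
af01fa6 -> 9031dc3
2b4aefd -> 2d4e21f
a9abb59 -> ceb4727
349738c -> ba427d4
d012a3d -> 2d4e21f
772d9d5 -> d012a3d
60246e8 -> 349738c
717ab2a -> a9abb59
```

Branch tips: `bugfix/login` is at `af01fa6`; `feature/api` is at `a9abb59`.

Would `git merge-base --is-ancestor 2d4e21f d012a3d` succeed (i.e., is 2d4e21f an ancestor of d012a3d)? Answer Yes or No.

Ancestors of d012a3d (commits reachable by following parents): {2d4e21f, 368a398, b307ef3, ceb4727, d012a3d}.
2d4e21f is in that set, so it is an ancestor of d012a3d.

Yes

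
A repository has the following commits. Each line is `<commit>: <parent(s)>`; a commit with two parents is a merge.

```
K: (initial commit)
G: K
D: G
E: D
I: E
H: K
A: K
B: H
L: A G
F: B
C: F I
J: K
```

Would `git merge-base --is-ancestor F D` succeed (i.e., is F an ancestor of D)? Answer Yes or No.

Ancestors of D: {D, G, K}.
F is not in that set, so it is not an ancestor of D.

No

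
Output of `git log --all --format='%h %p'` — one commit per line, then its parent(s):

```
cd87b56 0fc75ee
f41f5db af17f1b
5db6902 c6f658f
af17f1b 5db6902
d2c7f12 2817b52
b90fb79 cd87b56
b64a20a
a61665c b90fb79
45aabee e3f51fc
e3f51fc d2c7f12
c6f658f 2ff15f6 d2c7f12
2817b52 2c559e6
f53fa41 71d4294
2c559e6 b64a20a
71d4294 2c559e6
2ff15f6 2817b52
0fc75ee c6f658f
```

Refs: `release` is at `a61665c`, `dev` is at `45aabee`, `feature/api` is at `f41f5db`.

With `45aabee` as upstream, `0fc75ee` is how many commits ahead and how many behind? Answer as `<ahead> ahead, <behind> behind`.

Reachable from 0fc75ee: {0fc75ee, 2817b52, 2c559e6, 2ff15f6, b64a20a, c6f658f, d2c7f12}.
Reachable from 45aabee: {2817b52, 2c559e6, 45aabee, b64a20a, d2c7f12, e3f51fc}.
Only in 0fc75ee's history (ahead): {0fc75ee, 2ff15f6, c6f658f} — 3.
Only in 45aabee's history (behind): {45aabee, e3f51fc} — 2.

3 ahead, 2 behind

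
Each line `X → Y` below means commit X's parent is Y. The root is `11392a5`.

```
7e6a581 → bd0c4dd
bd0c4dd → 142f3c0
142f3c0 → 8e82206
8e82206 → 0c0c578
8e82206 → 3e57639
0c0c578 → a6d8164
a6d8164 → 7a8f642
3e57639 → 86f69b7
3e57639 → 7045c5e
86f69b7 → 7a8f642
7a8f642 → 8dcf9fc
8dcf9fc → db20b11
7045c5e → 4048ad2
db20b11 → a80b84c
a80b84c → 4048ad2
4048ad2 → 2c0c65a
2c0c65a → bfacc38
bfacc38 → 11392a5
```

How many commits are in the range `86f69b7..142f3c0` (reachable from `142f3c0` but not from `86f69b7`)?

Reachable from 142f3c0: {0c0c578, 11392a5, 142f3c0, 2c0c65a, 3e57639, 4048ad2, 7045c5e, 7a8f642, 86f69b7, 8dcf9fc, 8e82206, a6d8164, a80b84c, bfacc38, db20b11}.
Reachable from 86f69b7: {11392a5, 2c0c65a, 4048ad2, 7a8f642, 86f69b7, 8dcf9fc, a80b84c, bfacc38, db20b11}.
In 142f3c0's history but not 86f69b7's: {0c0c578, 142f3c0, 3e57639, 7045c5e, 8e82206, a6d8164} — 6 commits.

6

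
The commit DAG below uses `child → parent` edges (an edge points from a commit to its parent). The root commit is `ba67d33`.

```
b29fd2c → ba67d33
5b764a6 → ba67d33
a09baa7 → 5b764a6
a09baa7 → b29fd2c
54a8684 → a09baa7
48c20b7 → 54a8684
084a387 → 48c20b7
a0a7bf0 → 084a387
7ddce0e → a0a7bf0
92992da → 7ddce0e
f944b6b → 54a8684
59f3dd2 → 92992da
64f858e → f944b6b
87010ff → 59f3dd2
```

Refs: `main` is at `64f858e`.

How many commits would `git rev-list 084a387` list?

Walking parent pointers from 084a387: reachable set = {084a387, 48c20b7, 54a8684, 5b764a6, a09baa7, b29fd2c, ba67d33}.
That is 7 commits.

7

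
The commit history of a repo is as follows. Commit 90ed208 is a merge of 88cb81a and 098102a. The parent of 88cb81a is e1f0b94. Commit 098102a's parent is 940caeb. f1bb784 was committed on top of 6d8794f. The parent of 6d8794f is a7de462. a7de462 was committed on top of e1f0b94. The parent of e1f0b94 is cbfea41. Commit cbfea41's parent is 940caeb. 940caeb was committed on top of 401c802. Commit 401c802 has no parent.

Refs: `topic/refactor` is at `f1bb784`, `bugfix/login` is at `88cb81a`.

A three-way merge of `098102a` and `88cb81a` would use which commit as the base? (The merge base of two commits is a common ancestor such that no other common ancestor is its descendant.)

940caeb

Ancestors of 098102a: {098102a, 401c802, 940caeb}.
Ancestors of 88cb81a: {401c802, 88cb81a, 940caeb, cbfea41, e1f0b94}.
Common ancestors: {401c802, 940caeb}.
Among these, 940caeb is not an ancestor of any other common ancestor — it is the merge base.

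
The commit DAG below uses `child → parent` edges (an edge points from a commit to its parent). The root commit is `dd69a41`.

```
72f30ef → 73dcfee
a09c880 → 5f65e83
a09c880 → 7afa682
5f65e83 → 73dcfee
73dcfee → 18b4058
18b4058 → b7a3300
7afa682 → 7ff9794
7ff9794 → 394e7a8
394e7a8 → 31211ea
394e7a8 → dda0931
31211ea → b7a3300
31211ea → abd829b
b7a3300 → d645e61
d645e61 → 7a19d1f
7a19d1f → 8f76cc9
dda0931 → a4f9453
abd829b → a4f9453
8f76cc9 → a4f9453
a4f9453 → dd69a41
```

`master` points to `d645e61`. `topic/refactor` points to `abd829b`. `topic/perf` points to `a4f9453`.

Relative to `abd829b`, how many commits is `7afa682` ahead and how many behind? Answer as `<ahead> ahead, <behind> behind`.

Reachable from 7afa682: {31211ea, 394e7a8, 7a19d1f, 7afa682, 7ff9794, 8f76cc9, a4f9453, abd829b, b7a3300, d645e61, dd69a41, dda0931}.
Reachable from abd829b: {a4f9453, abd829b, dd69a41}.
Only in 7afa682's history (ahead): {31211ea, 394e7a8, 7a19d1f, 7afa682, 7ff9794, 8f76cc9, b7a3300, d645e61, dda0931} — 9.
Only in abd829b's history (behind): {} — 0.

9 ahead, 0 behind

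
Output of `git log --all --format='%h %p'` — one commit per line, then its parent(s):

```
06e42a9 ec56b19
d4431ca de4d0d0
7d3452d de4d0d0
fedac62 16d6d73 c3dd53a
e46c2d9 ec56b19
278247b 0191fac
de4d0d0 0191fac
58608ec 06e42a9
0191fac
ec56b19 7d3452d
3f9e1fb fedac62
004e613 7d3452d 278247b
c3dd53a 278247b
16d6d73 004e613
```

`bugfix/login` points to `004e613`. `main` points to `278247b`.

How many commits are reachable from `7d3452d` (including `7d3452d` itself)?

Walking parent pointers from 7d3452d: reachable set = {0191fac, 7d3452d, de4d0d0}.
That is 3 commits.

3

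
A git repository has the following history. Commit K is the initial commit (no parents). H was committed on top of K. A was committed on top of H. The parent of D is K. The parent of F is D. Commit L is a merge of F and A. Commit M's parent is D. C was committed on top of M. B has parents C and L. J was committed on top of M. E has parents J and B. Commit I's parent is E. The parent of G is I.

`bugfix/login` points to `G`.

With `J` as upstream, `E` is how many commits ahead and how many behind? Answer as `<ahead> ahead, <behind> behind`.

Reachable from E: {A, B, C, D, E, F, H, J, K, L, M}.
Reachable from J: {D, J, K, M}.
Only in E's history (ahead): {A, B, C, E, F, H, L} — 7.
Only in J's history (behind): {} — 0.

7 ahead, 0 behind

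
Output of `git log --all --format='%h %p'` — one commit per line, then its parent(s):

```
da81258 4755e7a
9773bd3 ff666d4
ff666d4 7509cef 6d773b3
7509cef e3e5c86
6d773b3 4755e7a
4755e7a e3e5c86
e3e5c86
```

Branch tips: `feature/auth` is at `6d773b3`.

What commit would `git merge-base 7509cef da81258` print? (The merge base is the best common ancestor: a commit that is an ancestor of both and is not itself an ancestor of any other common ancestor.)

Ancestors of 7509cef: {7509cef, e3e5c86}.
Ancestors of da81258: {4755e7a, da81258, e3e5c86}.
Common ancestors: {e3e5c86}.
The only common ancestor is e3e5c86, so it is the merge base.

e3e5c86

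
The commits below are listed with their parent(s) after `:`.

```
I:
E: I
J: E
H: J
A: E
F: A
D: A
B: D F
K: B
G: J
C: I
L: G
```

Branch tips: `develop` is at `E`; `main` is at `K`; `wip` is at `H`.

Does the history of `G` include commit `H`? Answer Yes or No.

Ancestors of G: {E, G, I, J}.
H is not in that set, so it is not an ancestor of G.

No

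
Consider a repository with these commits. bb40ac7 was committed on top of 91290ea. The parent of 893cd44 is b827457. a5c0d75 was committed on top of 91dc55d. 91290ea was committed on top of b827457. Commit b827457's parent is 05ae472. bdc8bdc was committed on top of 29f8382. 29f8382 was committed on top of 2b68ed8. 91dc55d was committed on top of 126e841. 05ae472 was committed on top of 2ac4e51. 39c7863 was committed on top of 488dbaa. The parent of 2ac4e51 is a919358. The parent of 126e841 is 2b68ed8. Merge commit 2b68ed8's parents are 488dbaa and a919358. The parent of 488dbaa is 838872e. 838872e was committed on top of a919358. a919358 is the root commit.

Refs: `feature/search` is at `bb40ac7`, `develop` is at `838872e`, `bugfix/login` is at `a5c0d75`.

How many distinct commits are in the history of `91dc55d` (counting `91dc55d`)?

6

Walking parent pointers from 91dc55d: reachable set = {126e841, 2b68ed8, 488dbaa, 838872e, 91dc55d, a919358}.
That is 6 commits.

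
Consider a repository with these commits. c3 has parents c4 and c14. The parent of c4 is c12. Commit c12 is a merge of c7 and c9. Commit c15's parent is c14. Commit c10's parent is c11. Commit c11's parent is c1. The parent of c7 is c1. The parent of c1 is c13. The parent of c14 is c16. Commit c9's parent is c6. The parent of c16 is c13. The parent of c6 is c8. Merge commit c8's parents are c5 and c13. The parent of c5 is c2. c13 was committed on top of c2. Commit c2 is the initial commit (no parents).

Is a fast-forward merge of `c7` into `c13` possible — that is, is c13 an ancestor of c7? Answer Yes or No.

Yes

A fast-forward from c13 to c7 is possible iff c13 is an ancestor of c7.
Ancestors of c7: {c1, c13, c2, c7}.
c13 is among them, so fast-forward is possible.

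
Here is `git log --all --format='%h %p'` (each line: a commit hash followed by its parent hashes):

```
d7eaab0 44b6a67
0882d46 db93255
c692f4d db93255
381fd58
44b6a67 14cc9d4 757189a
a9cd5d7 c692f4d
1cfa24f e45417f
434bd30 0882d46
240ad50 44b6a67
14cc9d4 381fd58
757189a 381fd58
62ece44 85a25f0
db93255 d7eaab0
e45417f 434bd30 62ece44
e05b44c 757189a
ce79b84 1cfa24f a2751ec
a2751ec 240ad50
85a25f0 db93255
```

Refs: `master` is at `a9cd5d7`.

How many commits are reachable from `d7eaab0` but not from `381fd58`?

4

Reachable from d7eaab0: {14cc9d4, 381fd58, 44b6a67, 757189a, d7eaab0}.
Reachable from 381fd58: {381fd58}.
In d7eaab0's history but not 381fd58's: {14cc9d4, 44b6a67, 757189a, d7eaab0} — 4 commits.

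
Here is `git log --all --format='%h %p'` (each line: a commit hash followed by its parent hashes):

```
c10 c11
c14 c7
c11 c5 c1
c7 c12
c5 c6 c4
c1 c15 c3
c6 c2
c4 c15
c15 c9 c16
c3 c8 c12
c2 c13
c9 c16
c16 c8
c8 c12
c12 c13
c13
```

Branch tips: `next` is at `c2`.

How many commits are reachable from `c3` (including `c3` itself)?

Walking parent pointers from c3: reachable set = {c12, c13, c3, c8}.
That is 4 commits.

4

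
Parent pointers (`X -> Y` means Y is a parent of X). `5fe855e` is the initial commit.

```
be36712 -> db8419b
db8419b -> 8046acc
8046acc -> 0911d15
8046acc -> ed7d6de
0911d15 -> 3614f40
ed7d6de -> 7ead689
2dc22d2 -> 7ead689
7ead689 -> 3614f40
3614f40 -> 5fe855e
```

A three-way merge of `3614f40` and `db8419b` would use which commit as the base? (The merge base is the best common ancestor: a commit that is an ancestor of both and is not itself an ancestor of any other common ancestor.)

Ancestors of 3614f40: {3614f40, 5fe855e}.
Ancestors of db8419b: {0911d15, 3614f40, 5fe855e, 7ead689, 8046acc, db8419b, ed7d6de}.
Common ancestors: {3614f40, 5fe855e}.
Among these, 3614f40 is not an ancestor of any other common ancestor — it is the merge base.

3614f40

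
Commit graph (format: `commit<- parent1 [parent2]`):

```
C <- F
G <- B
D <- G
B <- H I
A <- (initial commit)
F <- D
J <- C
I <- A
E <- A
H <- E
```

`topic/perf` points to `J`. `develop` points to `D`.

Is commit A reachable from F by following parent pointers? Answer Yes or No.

Ancestors of F (commits reachable by following parents): {A, B, D, E, F, G, H, I}.
A is in that set, so it is an ancestor of F.

Yes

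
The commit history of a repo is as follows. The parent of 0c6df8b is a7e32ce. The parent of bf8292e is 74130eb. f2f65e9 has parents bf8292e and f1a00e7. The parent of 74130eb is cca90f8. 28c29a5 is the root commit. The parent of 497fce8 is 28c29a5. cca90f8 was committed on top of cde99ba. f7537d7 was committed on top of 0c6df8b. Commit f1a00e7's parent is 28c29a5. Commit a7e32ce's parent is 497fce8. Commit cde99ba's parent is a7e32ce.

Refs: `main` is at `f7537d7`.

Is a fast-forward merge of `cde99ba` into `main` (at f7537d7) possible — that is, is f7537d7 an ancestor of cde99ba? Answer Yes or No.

No

A fast-forward from f7537d7 to cde99ba is possible iff f7537d7 is an ancestor of cde99ba.
Ancestors of cde99ba: {28c29a5, 497fce8, a7e32ce, cde99ba}.
f7537d7 is not among them, so fast-forward is not possible.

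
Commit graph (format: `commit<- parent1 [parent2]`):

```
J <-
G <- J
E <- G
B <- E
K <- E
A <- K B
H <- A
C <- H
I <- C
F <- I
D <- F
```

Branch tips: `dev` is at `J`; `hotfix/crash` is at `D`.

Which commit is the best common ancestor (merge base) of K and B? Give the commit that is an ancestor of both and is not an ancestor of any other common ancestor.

E

Ancestors of K: {E, G, J, K}.
Ancestors of B: {B, E, G, J}.
Common ancestors: {E, G, J}.
Among these, E is not an ancestor of any other common ancestor — it is the merge base.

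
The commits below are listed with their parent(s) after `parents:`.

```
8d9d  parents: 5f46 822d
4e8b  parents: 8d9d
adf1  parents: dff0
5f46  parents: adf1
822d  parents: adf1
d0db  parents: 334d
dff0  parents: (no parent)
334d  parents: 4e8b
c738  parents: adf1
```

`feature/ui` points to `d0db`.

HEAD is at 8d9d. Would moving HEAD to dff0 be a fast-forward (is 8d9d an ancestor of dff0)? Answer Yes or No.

No

A fast-forward from 8d9d to dff0 is possible iff 8d9d is an ancestor of dff0.
Ancestors of dff0: {dff0}.
8d9d is not among them, so fast-forward is not possible.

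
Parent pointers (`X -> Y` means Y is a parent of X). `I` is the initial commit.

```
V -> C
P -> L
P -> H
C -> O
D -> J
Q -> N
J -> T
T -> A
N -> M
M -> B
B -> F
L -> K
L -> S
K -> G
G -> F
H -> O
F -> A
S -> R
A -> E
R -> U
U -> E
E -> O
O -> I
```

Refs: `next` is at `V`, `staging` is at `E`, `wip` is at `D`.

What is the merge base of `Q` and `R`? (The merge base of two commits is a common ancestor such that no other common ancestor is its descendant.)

Ancestors of Q: {A, B, E, F, I, M, N, O, Q}.
Ancestors of R: {E, I, O, R, U}.
Common ancestors: {E, I, O}.
Among these, E is not an ancestor of any other common ancestor — it is the merge base.

E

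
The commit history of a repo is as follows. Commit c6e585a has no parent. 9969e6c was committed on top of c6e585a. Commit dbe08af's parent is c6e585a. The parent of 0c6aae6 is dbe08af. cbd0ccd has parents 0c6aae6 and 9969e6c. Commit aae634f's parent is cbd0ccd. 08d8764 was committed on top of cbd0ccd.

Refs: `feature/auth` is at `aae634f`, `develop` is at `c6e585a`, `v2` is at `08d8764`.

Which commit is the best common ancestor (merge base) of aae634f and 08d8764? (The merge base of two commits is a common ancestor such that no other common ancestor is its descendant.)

cbd0ccd

Ancestors of aae634f: {0c6aae6, 9969e6c, aae634f, c6e585a, cbd0ccd, dbe08af}.
Ancestors of 08d8764: {08d8764, 0c6aae6, 9969e6c, c6e585a, cbd0ccd, dbe08af}.
Common ancestors: {0c6aae6, 9969e6c, c6e585a, cbd0ccd, dbe08af}.
Among these, cbd0ccd is not an ancestor of any other common ancestor — it is the merge base.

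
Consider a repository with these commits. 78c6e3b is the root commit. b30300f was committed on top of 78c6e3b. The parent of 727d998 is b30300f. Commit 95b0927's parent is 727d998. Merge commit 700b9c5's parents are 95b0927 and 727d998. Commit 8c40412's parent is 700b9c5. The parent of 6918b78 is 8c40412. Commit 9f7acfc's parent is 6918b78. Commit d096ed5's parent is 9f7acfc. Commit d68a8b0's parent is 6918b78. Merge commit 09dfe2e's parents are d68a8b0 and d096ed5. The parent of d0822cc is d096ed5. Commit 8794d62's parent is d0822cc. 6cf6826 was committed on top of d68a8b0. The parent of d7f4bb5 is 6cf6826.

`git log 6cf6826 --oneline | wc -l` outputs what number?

Walking parent pointers from 6cf6826: reachable set = {6918b78, 6cf6826, 700b9c5, 727d998, 78c6e3b, 8c40412, 95b0927, b30300f, d68a8b0}.
That is 9 commits.

9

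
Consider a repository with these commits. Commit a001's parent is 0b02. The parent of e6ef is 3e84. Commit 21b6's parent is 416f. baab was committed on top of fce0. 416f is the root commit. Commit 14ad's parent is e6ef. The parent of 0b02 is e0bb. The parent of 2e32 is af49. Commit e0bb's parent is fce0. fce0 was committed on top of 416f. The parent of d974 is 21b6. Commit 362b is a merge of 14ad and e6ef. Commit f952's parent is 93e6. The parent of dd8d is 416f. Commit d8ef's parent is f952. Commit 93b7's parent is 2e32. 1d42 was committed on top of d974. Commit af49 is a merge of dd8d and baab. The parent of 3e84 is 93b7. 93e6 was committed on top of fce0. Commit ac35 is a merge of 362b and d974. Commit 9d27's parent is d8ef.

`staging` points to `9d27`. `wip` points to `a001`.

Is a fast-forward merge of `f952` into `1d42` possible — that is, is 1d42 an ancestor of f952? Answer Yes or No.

A fast-forward from 1d42 to f952 is possible iff 1d42 is an ancestor of f952.
Ancestors of f952: {416f, 93e6, f952, fce0}.
1d42 is not among them, so fast-forward is not possible.

No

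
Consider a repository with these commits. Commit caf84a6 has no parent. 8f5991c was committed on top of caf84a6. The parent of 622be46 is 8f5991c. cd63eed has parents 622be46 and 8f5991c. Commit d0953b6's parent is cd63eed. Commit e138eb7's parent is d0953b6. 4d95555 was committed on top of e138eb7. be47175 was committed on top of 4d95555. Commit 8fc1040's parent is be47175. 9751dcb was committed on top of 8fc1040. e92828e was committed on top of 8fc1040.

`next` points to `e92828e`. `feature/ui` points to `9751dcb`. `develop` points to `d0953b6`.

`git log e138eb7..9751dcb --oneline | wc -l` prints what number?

Reachable from 9751dcb: {4d95555, 622be46, 8f5991c, 8fc1040, 9751dcb, be47175, caf84a6, cd63eed, d0953b6, e138eb7}.
Reachable from e138eb7: {622be46, 8f5991c, caf84a6, cd63eed, d0953b6, e138eb7}.
In 9751dcb's history but not e138eb7's: {4d95555, 8fc1040, 9751dcb, be47175} — 4 commits.

4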